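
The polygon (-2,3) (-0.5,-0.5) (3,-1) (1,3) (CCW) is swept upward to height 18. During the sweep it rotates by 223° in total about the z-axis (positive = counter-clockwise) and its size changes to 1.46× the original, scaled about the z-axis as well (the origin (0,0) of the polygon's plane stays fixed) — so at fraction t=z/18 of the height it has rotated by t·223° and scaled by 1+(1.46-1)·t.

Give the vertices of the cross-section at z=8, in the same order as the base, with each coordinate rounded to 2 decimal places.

t = z/height = 8/18 = 0.444444
s = 1 + (scale-1)·z/height = 1 + (1.46-1)·8/18 = 1.204444
θ = twist·z/height = 223°·8/18 = 99.1111° = 1.729815 rad
cos θ = -0.158350, sin θ = 0.987383 (intermediates below are computed at full precision and shown rounded to 5 d.p.)
v1: (-2,3) → rotate → (-2.64545,-2.44981) → ×s → (-3.18630,-2.95067) → (-3.19,-2.95)
v2: (-0.5,-0.5) → rotate → (0.57287,-0.41452) → ×s → (0.68999,-0.49926) → (0.69,-0.50)
v3: (3,-1) → rotate → (0.51233,3.12050) → ×s → (0.61708,3.75847) → (0.62,3.76)
v4: (1,3) → rotate → (-3.12050,0.51233) → ×s → (-3.75847,0.61708) → (-3.76,0.62)

Cross-section at z=8: (-3.19,-2.95) (0.69,-0.50) (0.62,3.76) (-3.76,0.62)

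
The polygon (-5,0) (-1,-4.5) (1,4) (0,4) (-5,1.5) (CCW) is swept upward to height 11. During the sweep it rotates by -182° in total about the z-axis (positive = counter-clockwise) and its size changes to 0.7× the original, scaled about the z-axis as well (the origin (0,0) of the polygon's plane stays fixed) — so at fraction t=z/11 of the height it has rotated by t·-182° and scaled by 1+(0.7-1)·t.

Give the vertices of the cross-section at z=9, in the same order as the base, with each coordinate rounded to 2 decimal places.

t = z/height = 9/11 = 0.818182
s = 1 + (scale-1)·z/height = 1 + (0.7-1)·9/11 = 0.754545
θ = twist·z/height = -182°·9/11 = -148.9091° = -2.598954 rad
cos θ = -0.856349, sin θ = -0.516397 (intermediates below are computed at full precision and shown rounded to 5 d.p.)
v1: (-5,0) → rotate → (4.28175,2.58199) → ×s → (3.23077,1.94823) → (3.23,1.95)
v2: (-1,-4.5) → rotate → (-1.46744,4.36997) → ×s → (-1.10725,3.29734) → (-1.11,3.30)
v3: (1,4) → rotate → (1.20924,-3.94179) → ×s → (0.91243,-2.97426) → (0.91,-2.97)
v4: (0,4) → rotate → (2.06559,-3.42540) → ×s → (1.55858,-2.58462) → (1.56,-2.58)
v5: (-5,1.5) → rotate → (5.05634,1.29746) → ×s → (3.81524,0.97900) → (3.82,0.98)

Cross-section at z=9: (3.23,1.95) (-1.11,3.30) (0.91,-2.97) (1.56,-2.58) (3.82,0.98)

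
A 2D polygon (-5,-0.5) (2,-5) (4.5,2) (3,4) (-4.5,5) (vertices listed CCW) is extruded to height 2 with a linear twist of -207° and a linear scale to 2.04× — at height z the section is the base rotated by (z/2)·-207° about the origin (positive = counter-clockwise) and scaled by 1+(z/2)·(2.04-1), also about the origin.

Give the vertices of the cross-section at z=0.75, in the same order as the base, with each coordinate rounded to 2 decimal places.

t = z/height = 0.75/2 = 0.375
s = 1 + (scale-1)·z/height = 1 + (2.04-1)·0.75/2 = 1.390000
θ = twist·z/height = -207°·0.75/2 = -77.6250° = -1.354812 rad
cos θ = 0.214309, sin θ = -0.976766 (intermediates below are computed at full precision and shown rounded to 5 d.p.)
v1: (-5,-0.5) → rotate → (-1.55993,4.77667) → ×s → (-2.16830,6.63958) → (-2.17,6.64)
v2: (2,-5) → rotate → (-4.45521,-3.02508) → ×s → (-6.19274,-4.20486) → (-6.19,-4.20)
v3: (4.5,2) → rotate → (2.91792,-3.96683) → ×s → (4.05591,-5.51389) → (4.06,-5.51)
v4: (3,4) → rotate → (4.54999,-2.07306) → ×s → (6.32449,-2.88155) → (6.32,-2.88)
v5: (-4.5,5) → rotate → (3.91944,5.46699) → ×s → (5.44802,7.59912) → (5.45,7.60)

Cross-section at z=0.75: (-2.17,6.64) (-6.19,-4.20) (4.06,-5.51) (6.32,-2.88) (5.45,7.60)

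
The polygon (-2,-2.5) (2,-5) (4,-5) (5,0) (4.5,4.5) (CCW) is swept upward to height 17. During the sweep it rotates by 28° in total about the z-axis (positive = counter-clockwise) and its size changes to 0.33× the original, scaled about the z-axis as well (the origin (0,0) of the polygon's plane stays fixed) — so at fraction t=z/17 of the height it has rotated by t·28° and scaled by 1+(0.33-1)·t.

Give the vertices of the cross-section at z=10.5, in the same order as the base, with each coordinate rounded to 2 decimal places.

t = z/height = 10.5/17 = 0.617647
s = 1 + (scale-1)·z/height = 1 + (0.33-1)·10.5/17 = 0.586176
θ = twist·z/height = 28°·10.5/17 = 17.2941° = 0.301839 rad
cos θ = 0.954791, sin θ = 0.297277 (intermediates below are computed at full precision and shown rounded to 5 d.p.)
v1: (-2,-2.5) → rotate → (-1.16639,-2.98153) → ×s → (-0.68371,-1.74770) → (-0.68,-1.75)
v2: (2,-5) → rotate → (3.39597,-4.17940) → ×s → (1.99064,-2.44987) → (1.99,-2.45)
v3: (4,-5) → rotate → (5.30555,-3.58485) → ×s → (3.10999,-2.10135) → (3.11,-2.10)
v4: (5,0) → rotate → (4.77396,1.48638) → ×s → (2.79838,0.87128) → (2.80,0.87)
v5: (4.5,4.5) → rotate → (2.95882,5.63431) → ×s → (1.73439,3.30270) → (1.73,3.30)

Cross-section at z=10.5: (-0.68,-1.75) (1.99,-2.45) (3.11,-2.10) (2.80,0.87) (1.73,3.30)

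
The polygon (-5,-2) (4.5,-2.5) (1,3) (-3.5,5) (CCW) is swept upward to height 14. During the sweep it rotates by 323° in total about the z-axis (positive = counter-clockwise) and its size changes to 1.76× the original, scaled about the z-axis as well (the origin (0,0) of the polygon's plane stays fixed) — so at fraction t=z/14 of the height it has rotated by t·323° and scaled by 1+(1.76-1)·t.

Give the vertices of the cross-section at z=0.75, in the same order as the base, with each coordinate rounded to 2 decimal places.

Cross-section at z=0.75: (-4.35,-3.53) (5.25,-1.09) (0.06,3.29) (-5.03,3.88)

t = z/height = 0.75/14 = 0.0535714
s = 1 + (scale-1)·z/height = 1 + (1.76-1)·0.75/14 = 1.040714
θ = twist·z/height = 323°·0.75/14 = 17.3036° = 0.302004 rad
cos θ = 0.954742, sin θ = 0.297434 (intermediates below are computed at full precision and shown rounded to 5 d.p.)
v1: (-5,-2) → rotate → (-4.17884,-3.39666) → ×s → (-4.34898,-3.53495) → (-4.35,-3.53)
v2: (4.5,-2.5) → rotate → (5.03993,-1.04840) → ×s → (5.24512,-1.09109) → (5.25,-1.09)
v3: (1,3) → rotate → (0.06244,3.16166) → ×s → (0.06498,3.29039) → (0.06,3.29)
v4: (-3.5,5) → rotate → (-4.82877,3.73269) → ×s → (-5.02537,3.88466) → (-5.03,3.88)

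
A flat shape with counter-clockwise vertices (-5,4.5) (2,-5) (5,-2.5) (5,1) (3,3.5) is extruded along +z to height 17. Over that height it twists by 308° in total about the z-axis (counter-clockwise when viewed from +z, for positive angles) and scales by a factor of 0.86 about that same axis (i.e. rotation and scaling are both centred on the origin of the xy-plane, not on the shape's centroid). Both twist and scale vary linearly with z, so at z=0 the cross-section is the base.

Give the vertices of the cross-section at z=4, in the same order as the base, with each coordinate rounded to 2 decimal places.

Cross-section at z=4: (-5.61,-3.30) (5.19,0.39) (3.76,3.88) (0.53,4.90) (-2.35,3.79)

t = z/height = 4/17 = 0.235294
s = 1 + (scale-1)·z/height = 1 + (0.86-1)·4/17 = 0.967059
θ = twist·z/height = 308°·4/17 = 72.4706° = 1.264850 rad
cos θ = 0.301195, sin θ = 0.953562 (intermediates below are computed at full precision and shown rounded to 5 d.p.)
v1: (-5,4.5) → rotate → (-5.79701,-3.41243) → ×s → (-5.60605,-3.30002) → (-5.61,-3.30)
v2: (2,-5) → rotate → (5.37020,0.40115) → ×s → (5.19330,0.38793) → (5.19,0.39)
v3: (5,-2.5) → rotate → (3.88988,4.01482) → ×s → (3.76175,3.88257) → (3.76,3.88)
v4: (5,1) → rotate → (0.55241,5.06901) → ×s → (0.53422,4.90203) → (0.53,4.90)
v5: (3,3.5) → rotate → (-2.43388,3.91487) → ×s → (-2.35371,3.78591) → (-2.35,3.79)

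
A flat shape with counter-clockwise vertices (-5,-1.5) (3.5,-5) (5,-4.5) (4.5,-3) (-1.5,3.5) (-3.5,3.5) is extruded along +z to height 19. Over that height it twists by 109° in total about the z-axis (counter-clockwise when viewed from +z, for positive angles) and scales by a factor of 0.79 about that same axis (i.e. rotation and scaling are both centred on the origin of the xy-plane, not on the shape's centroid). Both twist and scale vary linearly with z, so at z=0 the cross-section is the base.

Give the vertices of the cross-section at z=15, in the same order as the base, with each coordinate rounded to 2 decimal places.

t = z/height = 15/19 = 0.789474
s = 1 + (scale-1)·z/height = 1 + (0.79-1)·15/19 = 0.834211
θ = twist·z/height = 109°·15/19 = 86.0526° = 1.501902 rad
cos θ = 0.068840, sin θ = 0.997628 (intermediates below are computed at full precision and shown rounded to 5 d.p.)
v1: (-5,-1.5) → rotate → (1.15224,-5.09140) → ×s → (0.96121,-4.24730) → (0.96,-4.25)
v2: (3.5,-5) → rotate → (5.22908,3.14750) → ×s → (4.36215,2.62567) → (4.36,2.63)
v3: (5,-4.5) → rotate → (4.83353,4.67836) → ×s → (4.03218,3.90274) → (4.03,3.90)
v4: (4.5,-3) → rotate → (3.30266,4.28280) → ×s → (2.75512,3.57276) → (2.76,3.57)
v5: (-1.5,3.5) → rotate → (-3.59496,-1.25550) → ×s → (-2.99895,-1.04735) → (-3.00,-1.05)
v6: (-3.5,3.5) → rotate → (-3.73264,-3.25076) → ×s → (-3.11381,-2.71182) → (-3.11,-2.71)

Cross-section at z=15: (0.96,-4.25) (4.36,2.63) (4.03,3.90) (2.76,3.57) (-3.00,-1.05) (-3.11,-2.71)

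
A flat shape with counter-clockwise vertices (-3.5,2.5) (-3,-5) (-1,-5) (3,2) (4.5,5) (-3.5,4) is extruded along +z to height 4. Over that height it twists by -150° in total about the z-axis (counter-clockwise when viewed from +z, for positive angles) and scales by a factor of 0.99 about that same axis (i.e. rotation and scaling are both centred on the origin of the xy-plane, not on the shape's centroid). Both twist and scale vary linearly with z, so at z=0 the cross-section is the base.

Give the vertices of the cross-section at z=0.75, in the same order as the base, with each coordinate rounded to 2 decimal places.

t = z/height = 0.75/4 = 0.1875
s = 1 + (scale-1)·z/height = 1 + (0.99-1)·0.75/4 = 0.998125
θ = twist·z/height = -150°·0.75/4 = -28.1250° = -0.490874 rad
cos θ = 0.881921, sin θ = -0.471397 (intermediates below are computed at full precision and shown rounded to 5 d.p.)
v1: (-3.5,2.5) → rotate → (-1.90823,3.85469) → ×s → (-1.90465,3.84746) → (-1.90,3.85)
v2: (-3,-5) → rotate → (-5.00275,-2.99542) → ×s → (-4.99337,-2.98980) → (-4.99,-2.99)
v3: (-1,-5) → rotate → (-3.23890,-3.93821) → ×s → (-3.23283,-3.93083) → (-3.23,-3.93)
v4: (3,2) → rotate → (3.58856,0.34965) → ×s → (3.58183,0.34900) → (3.58,0.35)
v5: (4.5,5) → rotate → (6.32563,2.28832) → ×s → (6.31377,2.28403) → (6.31,2.28)
v6: (-3.5,4) → rotate → (-1.20114,5.17757) → ×s → (-1.19889,5.16787) → (-1.20,5.17)

Cross-section at z=0.75: (-1.90,3.85) (-4.99,-2.99) (-3.23,-3.93) (3.58,0.35) (6.31,2.28) (-1.20,5.17)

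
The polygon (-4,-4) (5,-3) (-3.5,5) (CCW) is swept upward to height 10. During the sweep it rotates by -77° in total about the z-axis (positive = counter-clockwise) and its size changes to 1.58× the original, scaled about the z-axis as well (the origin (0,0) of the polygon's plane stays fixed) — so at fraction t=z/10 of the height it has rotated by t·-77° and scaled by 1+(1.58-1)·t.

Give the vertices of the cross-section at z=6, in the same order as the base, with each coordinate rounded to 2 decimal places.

Cross-section at z=6: (-7.62,0.16) (1.75,-7.66) (1.60,8.07)

t = z/height = 6/10 = 0.6
s = 1 + (scale-1)·z/height = 1 + (1.58-1)·6/10 = 1.348000
θ = twist·z/height = -77°·6/10 = -46.2000° = -0.806342 rad
cos θ = 0.692143, sin θ = -0.721760 (intermediates below are computed at full precision and shown rounded to 5 d.p.)
v1: (-4,-4) → rotate → (-5.65561,0.11847) → ×s → (-7.62377,0.15970) → (-7.62,0.16)
v2: (5,-3) → rotate → (1.29544,-5.68523) → ×s → (1.74625,-7.66369) → (1.75,-7.66)
v3: (-3.5,5) → rotate → (1.18630,5.98688) → ×s → (1.59913,8.07031) → (1.60,8.07)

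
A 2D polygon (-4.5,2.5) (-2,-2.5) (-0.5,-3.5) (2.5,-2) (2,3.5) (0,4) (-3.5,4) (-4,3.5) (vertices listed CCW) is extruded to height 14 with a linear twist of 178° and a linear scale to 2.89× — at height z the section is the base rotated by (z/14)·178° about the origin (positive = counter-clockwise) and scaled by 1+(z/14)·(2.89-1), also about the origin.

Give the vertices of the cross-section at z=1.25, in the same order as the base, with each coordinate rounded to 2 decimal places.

t = z/height = 1.25/14 = 0.0892857
s = 1 + (scale-1)·z/height = 1 + (2.89-1)·1.25/14 = 1.168750
θ = twist·z/height = 178°·1.25/14 = 15.8929° = 0.277383 rad
cos θ = 0.961775, sin θ = 0.273839 (intermediates below are computed at full precision and shown rounded to 5 d.p.)
v1: (-4.5,2.5) → rotate → (-5.01259,1.17216) → ×s → (-5.85846,1.36996) → (-5.86,1.37)
v2: (-2,-2.5) → rotate → (-1.23895,-2.95212) → ×s → (-1.44803,-3.45029) → (-1.45,-3.45)
v3: (-0.5,-3.5) → rotate → (0.47755,-3.50313) → ×s → (0.55814,-4.09429) → (0.56,-4.09)
v4: (2.5,-2) → rotate → (2.95212,-1.23895) → ×s → (3.45029,-1.44803) → (3.45,-1.45)
v5: (2,3.5) → rotate → (0.96511,3.91389) → ×s → (1.12798,4.57436) → (1.13,4.57)
v6: (0,4) → rotate → (-1.09536,3.84710) → ×s → (-1.28020,4.49630) → (-1.28,4.50)
v7: (-3.5,4) → rotate → (-4.46157,2.88866) → ×s → (-5.21446,3.37613) → (-5.21,3.38)
v8: (-4,3.5) → rotate → (-4.80554,2.27086) → ×s → (-5.61647,2.65406) → (-5.62,2.65)

Cross-section at z=1.25: (-5.86,1.37) (-1.45,-3.45) (0.56,-4.09) (3.45,-1.45) (1.13,4.57) (-1.28,4.50) (-5.21,3.38) (-5.62,2.65)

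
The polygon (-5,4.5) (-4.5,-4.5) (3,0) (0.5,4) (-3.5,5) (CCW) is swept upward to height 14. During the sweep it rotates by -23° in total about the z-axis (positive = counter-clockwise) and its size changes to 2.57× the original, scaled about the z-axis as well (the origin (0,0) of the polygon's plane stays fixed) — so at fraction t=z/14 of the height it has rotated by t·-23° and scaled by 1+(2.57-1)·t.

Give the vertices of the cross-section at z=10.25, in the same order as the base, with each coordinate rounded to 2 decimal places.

t = z/height = 10.25/14 = 0.732143
s = 1 + (scale-1)·z/height = 1 + (2.57-1)·10.25/14 = 2.149464
θ = twist·z/height = -23°·10.25/14 = -16.8393° = -0.293901 rad
cos θ = 0.957121, sin θ = -0.289688 (intermediates below are computed at full precision and shown rounded to 5 d.p.)
v1: (-5,4.5) → rotate → (-3.48201,5.75549) → ×s → (-7.48445,12.37121) → (-7.48,12.37)
v2: (-4.5,-4.5) → rotate → (-5.61064,-3.00345) → ×s → (-12.05987,-6.45580) → (-12.06,-6.46)
v3: (3,0) → rotate → (2.87136,-0.86906) → ×s → (6.17189,-1.86802) → (6.17,-1.87)
v4: (0.5,4) → rotate → (1.63731,3.68364) → ×s → (3.51935,7.91785) → (3.52,7.92)
v5: (-3.5,5) → rotate → (-1.90148,5.79951) → ×s → (-4.08717,12.46585) → (-4.09,12.47)

Cross-section at z=10.25: (-7.48,12.37) (-12.06,-6.46) (6.17,-1.87) (3.52,7.92) (-4.09,12.47)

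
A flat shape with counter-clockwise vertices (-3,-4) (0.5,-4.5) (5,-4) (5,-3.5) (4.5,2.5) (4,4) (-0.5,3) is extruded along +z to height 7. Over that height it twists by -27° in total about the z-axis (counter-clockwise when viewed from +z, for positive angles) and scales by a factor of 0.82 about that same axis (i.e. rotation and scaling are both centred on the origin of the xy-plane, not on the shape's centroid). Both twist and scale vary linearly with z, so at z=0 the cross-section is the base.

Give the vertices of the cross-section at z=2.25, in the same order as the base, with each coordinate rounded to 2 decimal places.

Cross-section at z=2.25: (-3.36,-3.30) (-0.17,-4.26) (4.09,-4.44) (4.16,-3.97) (4.55,1.69) (4.29,3.16) (-0.04,2.87)

t = z/height = 2.25/7 = 0.321429
s = 1 + (scale-1)·z/height = 1 + (0.82-1)·2.25/7 = 0.942143
θ = twist·z/height = -27°·2.25/7 = -8.6786° = -0.151470 rad
cos θ = 0.988550, sin θ = -0.150891 (intermediates below are computed at full precision and shown rounded to 5 d.p.)
v1: (-3,-4) → rotate → (-3.56922,-3.50153) → ×s → (-3.36271,-3.29894) → (-3.36,-3.30)
v2: (0.5,-4.5) → rotate → (-0.18473,-4.52392) → ×s → (-0.17405,-4.26218) → (-0.17,-4.26)
v3: (5,-4) → rotate → (4.33919,-4.70866) → ×s → (4.08813,-4.43623) → (4.09,-4.44)
v4: (5,-3.5) → rotate → (4.41463,-4.21438) → ×s → (4.15921,-3.97055) → (4.16,-3.97)
v5: (4.5,2.5) → rotate → (4.82570,1.79237) → ×s → (4.54650,1.68866) → (4.55,1.69)
v6: (4,4) → rotate → (4.55777,3.35064) → ×s → (4.29407,3.15678) → (4.29,3.16)
v7: (-0.5,3) → rotate → (-0.04160,3.04110) → ×s → (-0.03919,2.86515) → (-0.04,2.87)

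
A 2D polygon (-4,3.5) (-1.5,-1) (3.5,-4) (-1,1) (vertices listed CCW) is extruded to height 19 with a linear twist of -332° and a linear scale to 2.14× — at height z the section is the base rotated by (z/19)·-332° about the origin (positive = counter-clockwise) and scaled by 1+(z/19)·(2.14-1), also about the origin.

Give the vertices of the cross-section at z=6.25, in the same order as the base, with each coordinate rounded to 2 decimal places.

t = z/height = 6.25/19 = 0.328947
s = 1 + (scale-1)·z/height = 1 + (2.14-1)·6.25/19 = 1.375000
θ = twist·z/height = -332°·6.25/19 = -109.2105° = -1.906083 rad
cos θ = -0.329040, sin θ = -0.944316 (intermediates below are computed at full precision and shown rounded to 5 d.p.)
v1: (-4,3.5) → rotate → (4.62127,2.62562) → ×s → (6.35424,3.61023) → (6.35,3.61)
v2: (-1.5,-1) → rotate → (-0.45076,1.74551) → ×s → (-0.61979,2.40008) → (-0.62,2.40)
v3: (3.5,-4) → rotate → (-4.92890,-1.98895) → ×s → (-6.77724,-2.73480) → (-6.78,-2.73)
v4: (-1,1) → rotate → (1.27336,0.61528) → ×s → (1.75086,0.84600) → (1.75,0.85)

Cross-section at z=6.25: (6.35,3.61) (-0.62,2.40) (-6.78,-2.73) (1.75,0.85)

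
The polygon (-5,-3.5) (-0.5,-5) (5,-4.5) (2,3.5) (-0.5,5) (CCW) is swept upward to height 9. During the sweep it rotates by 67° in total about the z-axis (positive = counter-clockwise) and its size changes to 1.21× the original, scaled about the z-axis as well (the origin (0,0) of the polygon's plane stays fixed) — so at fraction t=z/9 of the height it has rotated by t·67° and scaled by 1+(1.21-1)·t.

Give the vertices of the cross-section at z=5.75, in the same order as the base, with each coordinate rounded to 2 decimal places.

t = z/height = 5.75/9 = 0.638889
s = 1 + (scale-1)·z/height = 1 + (1.21-1)·5.75/9 = 1.134167
θ = twist·z/height = 67°·5.75/9 = 42.8056° = 0.747098 rad
cos θ = 0.733664, sin θ = 0.679512 (intermediates below are computed at full precision and shown rounded to 5 d.p.)
v1: (-5,-3.5) → rotate → (-1.29003,-5.96539) → ×s → (-1.46310,-6.76574) → (-1.46,-6.77)
v2: (-0.5,-5) → rotate → (3.03073,-4.00808) → ×s → (3.43735,-4.54583) → (3.44,-4.55)
v3: (5,-4.5) → rotate → (6.72613,0.09607) → ×s → (7.62855,0.10896) → (7.63,0.11)
v4: (2,3.5) → rotate → (-0.91097,3.92685) → ×s → (-1.03319,4.45370) → (-1.03,4.45)
v5: (-0.5,5) → rotate → (-3.76439,3.32856) → ×s → (-4.26945,3.77515) → (-4.27,3.78)

Cross-section at z=5.75: (-1.46,-6.77) (3.44,-4.55) (7.63,0.11) (-1.03,4.45) (-4.27,3.78)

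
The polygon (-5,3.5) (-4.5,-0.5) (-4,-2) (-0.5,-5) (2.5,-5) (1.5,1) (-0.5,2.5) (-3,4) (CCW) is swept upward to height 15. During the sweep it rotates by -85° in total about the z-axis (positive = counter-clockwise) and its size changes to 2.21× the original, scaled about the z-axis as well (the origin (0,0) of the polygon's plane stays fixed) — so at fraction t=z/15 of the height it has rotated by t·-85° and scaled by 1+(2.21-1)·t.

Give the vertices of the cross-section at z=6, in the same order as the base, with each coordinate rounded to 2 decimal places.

Cross-section at z=6: (-3.25,8.46) (-5.95,3.12) (-6.58,0.86) (-4.76,-5.74) (-1.07,-8.23) (2.68,-0.01) (1.46,3.49) (-0.37,7.41)

t = z/height = 6/15 = 0.4
s = 1 + (scale-1)·z/height = 1 + (2.21-1)·6/15 = 1.484000
θ = twist·z/height = -85°·6/15 = -34.0000° = -0.593412 rad
cos θ = 0.829038, sin θ = -0.559193 (intermediates below are computed at full precision and shown rounded to 5 d.p.)
v1: (-5,3.5) → rotate → (-2.18801,5.69760) → ×s → (-3.24701,8.45523) → (-3.25,8.46)
v2: (-4.5,-0.5) → rotate → (-4.01027,2.10185) → ×s → (-5.95123,3.11914) → (-5.95,3.12)
v3: (-4,-2) → rotate → (-4.43454,0.57870) → ×s → (-6.58085,0.85879) → (-6.58,0.86)
v4: (-0.5,-5) → rotate → (-3.21048,-3.86559) → ×s → (-4.76436,-5.73654) → (-4.76,-5.74)
v5: (2.5,-5) → rotate → (-0.72337,-5.54317) → ×s → (-1.07348,-8.22606) → (-1.07,-8.23)
v6: (1.5,1) → rotate → (1.80275,-0.00975) → ×s → (2.67528,-0.01447) → (2.68,-0.01)
v7: (-0.5,2.5) → rotate → (0.98346,2.35219) → ×s → (1.45946,3.49065) → (1.46,3.49)
v8: (-3,4) → rotate → (-0.25034,4.99373) → ×s → (-0.37151,7.41069) → (-0.37,7.41)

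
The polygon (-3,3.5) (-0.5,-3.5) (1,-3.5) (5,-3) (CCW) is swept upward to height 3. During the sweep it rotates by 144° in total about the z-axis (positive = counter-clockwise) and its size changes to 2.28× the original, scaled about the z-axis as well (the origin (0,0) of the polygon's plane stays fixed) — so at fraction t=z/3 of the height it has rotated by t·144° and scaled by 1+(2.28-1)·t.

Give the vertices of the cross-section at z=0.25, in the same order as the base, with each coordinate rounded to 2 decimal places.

t = z/height = 0.25/3 = 0.0833333
s = 1 + (scale-1)·z/height = 1 + (2.28-1)·0.25/3 = 1.106667
θ = twist·z/height = 144°·0.25/3 = 12.0000° = 0.209440 rad
cos θ = 0.978148, sin θ = 0.207912 (intermediates below are computed at full precision and shown rounded to 5 d.p.)
v1: (-3,3.5) → rotate → (-3.66213,2.79978) → ×s → (-4.05276,3.09842) → (-4.05,3.10)
v2: (-0.5,-3.5) → rotate → (0.23862,-3.52747) → ×s → (0.26407,-3.90374) → (0.26,-3.90)
v3: (1,-3.5) → rotate → (1.70584,-3.21560) → ×s → (1.88779,-3.55860) → (1.89,-3.56)
v4: (5,-3) → rotate → (5.51447,-1.89488) → ×s → (6.10268,-2.09701) → (6.10,-2.10)

Cross-section at z=0.25: (-4.05,3.10) (0.26,-3.90) (1.89,-3.56) (6.10,-2.10)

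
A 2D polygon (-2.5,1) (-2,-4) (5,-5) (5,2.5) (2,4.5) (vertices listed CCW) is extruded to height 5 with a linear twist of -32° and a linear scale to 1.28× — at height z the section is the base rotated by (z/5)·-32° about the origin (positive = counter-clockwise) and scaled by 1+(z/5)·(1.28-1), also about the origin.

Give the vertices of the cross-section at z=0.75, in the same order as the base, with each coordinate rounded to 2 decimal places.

t = z/height = 0.75/5 = 0.15
s = 1 + (scale-1)·z/height = 1 + (1.28-1)·0.75/5 = 1.042000
θ = twist·z/height = -32°·0.75/5 = -4.8000° = -0.083776 rad
cos θ = 0.996493, sin θ = -0.083678 (intermediates below are computed at full precision and shown rounded to 5 d.p.)
v1: (-2.5,1) → rotate → (-2.40755,1.20569) → ×s → (-2.50867,1.25633) → (-2.51,1.26)
v2: (-2,-4) → rotate → (-2.32770,-3.81862) → ×s → (-2.42546,-3.97900) → (-2.43,-3.98)
v3: (5,-5) → rotate → (4.56408,-5.40085) → ×s → (4.75577,-5.62769) → (4.76,-5.63)
v4: (5,2.5) → rotate → (5.19166,2.07284) → ×s → (5.40971,2.15990) → (5.41,2.16)
v5: (2,4.5) → rotate → (2.36954,4.31686) → ×s → (2.46906,4.49817) → (2.47,4.50)

Cross-section at z=0.75: (-2.51,1.26) (-2.43,-3.98) (4.76,-5.63) (5.41,2.16) (2.47,4.50)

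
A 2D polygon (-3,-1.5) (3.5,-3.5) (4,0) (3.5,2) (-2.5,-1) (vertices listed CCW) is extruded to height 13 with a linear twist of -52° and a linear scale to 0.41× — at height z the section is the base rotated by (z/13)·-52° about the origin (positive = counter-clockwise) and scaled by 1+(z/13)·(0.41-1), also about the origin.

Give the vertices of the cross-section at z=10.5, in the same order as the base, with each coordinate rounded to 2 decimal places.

t = z/height = 10.5/13 = 0.807692
s = 1 + (scale-1)·z/height = 1 + (0.41-1)·10.5/13 = 0.523462
θ = twist·z/height = -52°·10.5/13 = -42.0000° = -0.733038 rad
cos θ = 0.743145, sin θ = -0.669131 (intermediates below are computed at full precision and shown rounded to 5 d.p.)
v1: (-3,-1.5) → rotate → (-3.23313,0.89267) → ×s → (-1.69242,0.46728) → (-1.69,0.47)
v2: (3.5,-3.5) → rotate → (0.25905,-4.94296) → ×s → (0.13560,-2.58745) → (0.14,-2.59)
v3: (4,0) → rotate → (2.97258,-2.67652) → ×s → (1.55603,-1.40106) → (1.56,-1.40)
v4: (3.5,2) → rotate → (3.93927,-0.85567) → ×s → (2.06206,-0.44791) → (2.06,-0.45)
v5: (-2.5,-1) → rotate → (-2.52699,0.92968) → ×s → (-1.32278,0.48665) → (-1.32,0.49)

Cross-section at z=10.5: (-1.69,0.47) (0.14,-2.59) (1.56,-1.40) (2.06,-0.45) (-1.32,0.49)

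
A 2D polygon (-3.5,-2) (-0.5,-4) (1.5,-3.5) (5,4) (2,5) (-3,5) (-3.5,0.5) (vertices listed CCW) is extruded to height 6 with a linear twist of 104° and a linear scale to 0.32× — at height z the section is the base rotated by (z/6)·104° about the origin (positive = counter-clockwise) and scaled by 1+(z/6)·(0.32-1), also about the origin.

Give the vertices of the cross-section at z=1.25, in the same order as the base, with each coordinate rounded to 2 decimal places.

t = z/height = 1.25/6 = 0.208333
s = 1 + (scale-1)·z/height = 1 + (0.32-1)·1.25/6 = 0.858333
θ = twist·z/height = 104°·1.25/6 = 21.6667° = 0.378155 rad
cos θ = 0.929348, sin θ = 0.369206 (intermediates below are computed at full precision and shown rounded to 5 d.p.)
v1: (-3.5,-2) → rotate → (-2.51430,-3.15092) → ×s → (-2.15811,-2.70454) → (-2.16,-2.70)
v2: (-0.5,-4) → rotate → (1.01215,-3.90199) → ×s → (0.86876,-3.34921) → (0.87,-3.35)
v3: (1.5,-3.5) → rotate → (2.68624,-2.69891) → ×s → (2.30569,-2.31656) → (2.31,-2.32)
v4: (5,4) → rotate → (3.16991,5.56342) → ×s → (2.72084,4.77527) → (2.72,4.78)
v5: (2,5) → rotate → (0.01266,5.38515) → ×s → (0.01087,4.62225) → (0.01,4.62)
v6: (-3,5) → rotate → (-4.63407,3.53912) → ×s → (-3.97758,3.03774) → (-3.98,3.04)
v7: (-3.5,0.5) → rotate → (-3.43732,-0.82755) → ×s → (-2.95037,-0.71031) → (-2.95,-0.71)

Cross-section at z=1.25: (-2.16,-2.70) (0.87,-3.35) (2.31,-2.32) (2.72,4.78) (0.01,4.62) (-3.98,3.04) (-2.95,-0.71)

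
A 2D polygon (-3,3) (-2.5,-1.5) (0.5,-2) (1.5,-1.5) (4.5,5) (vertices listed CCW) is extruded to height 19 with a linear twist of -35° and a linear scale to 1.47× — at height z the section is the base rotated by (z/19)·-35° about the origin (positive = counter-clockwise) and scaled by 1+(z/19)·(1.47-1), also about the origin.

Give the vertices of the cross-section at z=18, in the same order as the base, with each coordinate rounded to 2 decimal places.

Cross-section at z=18: (-1.26,6.00) (-4.21,0.16) (-0.98,-2.82) (0.63,-3.00) (9.40,2.49)

t = z/height = 18/19 = 0.947368
s = 1 + (scale-1)·z/height = 1 + (1.47-1)·18/19 = 1.445263
θ = twist·z/height = -35°·18/19 = -33.1579° = -0.578714 rad
cos θ = 0.837166, sin θ = -0.546948 (intermediates below are computed at full precision and shown rounded to 5 d.p.)
v1: (-3,3) → rotate → (-0.87065,4.15234) → ×s → (-1.25833,6.00123) → (-1.26,6.00)
v2: (-2.5,-1.5) → rotate → (-2.91334,0.11162) → ×s → (-4.21054,0.16132) → (-4.21,0.16)
v3: (0.5,-2) → rotate → (-0.67531,-1.94781) → ×s → (-0.97601,-2.81509) → (-0.98,-2.82)
v4: (1.5,-1.5) → rotate → (0.43533,-2.07617) → ×s → (0.62916,-3.00061) → (0.63,-3.00)
v5: (4.5,5) → rotate → (6.50199,1.72457) → ×s → (9.39709,2.49245) → (9.40,2.49)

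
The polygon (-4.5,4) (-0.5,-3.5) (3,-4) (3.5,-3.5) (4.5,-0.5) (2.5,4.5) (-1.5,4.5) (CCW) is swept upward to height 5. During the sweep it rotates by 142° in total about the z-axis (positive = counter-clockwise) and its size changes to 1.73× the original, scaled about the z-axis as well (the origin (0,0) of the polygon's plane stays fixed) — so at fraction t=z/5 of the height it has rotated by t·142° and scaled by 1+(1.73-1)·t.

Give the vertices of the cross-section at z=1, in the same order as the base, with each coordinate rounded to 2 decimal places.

t = z/height = 1/5 = 0.2
s = 1 + (scale-1)·z/height = 1 + (1.73-1)·1/5 = 1.146000
θ = twist·z/height = 142°·1/5 = 28.4000° = 0.495674 rad
cos θ = 0.879649, sin θ = 0.475624 (intermediates below are computed at full precision and shown rounded to 5 d.p.)
v1: (-4.5,4) → rotate → (-5.86092,1.37829) → ×s → (-6.71661,1.57952) → (-6.72,1.58)
v2: (-0.5,-3.5) → rotate → (1.22486,-3.31658) → ×s → (1.40369,-3.80080) → (1.40,-3.80)
v3: (3,-4) → rotate → (4.54144,-2.09172) → ×s → (5.20449,-2.39711) → (5.20,-2.40)
v4: (3.5,-3.5) → rotate → (4.74345,-1.41409) → ×s → (5.43600,-1.62054) → (5.44,-1.62)
v5: (4.5,-0.5) → rotate → (4.19623,1.70048) → ×s → (4.80888,1.94876) → (4.81,1.95)
v6: (2.5,4.5) → rotate → (0.05881,5.14748) → ×s → (0.06740,5.89901) → (0.07,5.90)
v7: (-1.5,4.5) → rotate → (-3.45978,3.24498) → ×s → (-3.96491,3.71875) → (-3.96,3.72)

Cross-section at z=1: (-6.72,1.58) (1.40,-3.80) (5.20,-2.40) (5.44,-1.62) (4.81,1.95) (0.07,5.90) (-3.96,3.72)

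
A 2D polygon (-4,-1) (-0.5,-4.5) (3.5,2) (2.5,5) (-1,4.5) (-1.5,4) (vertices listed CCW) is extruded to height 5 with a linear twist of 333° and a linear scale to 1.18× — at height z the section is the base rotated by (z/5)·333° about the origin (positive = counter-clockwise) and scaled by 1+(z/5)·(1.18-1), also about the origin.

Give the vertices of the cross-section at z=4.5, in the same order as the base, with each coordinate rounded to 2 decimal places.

Cross-section at z=4.5: (-3.31,3.46) (-4.83,-2.09) (4.03,-2.38) (6.49,0.36) (3.97,3.60) (3.17,3.82)

t = z/height = 4.5/5 = 0.9
s = 1 + (scale-1)·z/height = 1 + (1.18-1)·4.5/5 = 1.162000
θ = twist·z/height = 333°·4.5/5 = 299.7000° = 5.230752 rad
cos θ = 0.495459, sin θ = -0.868632 (intermediates below are computed at full precision and shown rounded to 5 d.p.)
v1: (-4,-1) → rotate → (-2.85047,2.97907) → ×s → (-3.31224,3.46168) → (-3.31,3.46)
v2: (-0.5,-4.5) → rotate → (-4.15657,-1.79525) → ×s → (-4.82994,-2.08608) → (-4.83,-2.09)
v3: (3.5,2) → rotate → (3.47137,-2.04929) → ×s → (4.03373,-2.38128) → (4.03,-2.38)
v4: (2.5,5) → rotate → (5.58180,0.30571) → ×s → (6.48606,0.35524) → (6.49,0.36)
v5: (-1,4.5) → rotate → (3.41338,3.09820) → ×s → (3.96635,3.60010) → (3.97,3.60)
v6: (-1.5,4) → rotate → (2.73134,3.28478) → ×s → (3.17381,3.81692) → (3.17,3.82)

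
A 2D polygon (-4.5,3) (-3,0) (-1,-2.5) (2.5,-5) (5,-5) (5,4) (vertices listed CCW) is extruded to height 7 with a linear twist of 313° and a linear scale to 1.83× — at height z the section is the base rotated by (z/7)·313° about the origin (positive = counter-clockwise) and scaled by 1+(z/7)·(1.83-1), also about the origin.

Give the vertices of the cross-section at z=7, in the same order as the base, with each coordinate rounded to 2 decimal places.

Cross-section at z=7: (-1.60,9.77) (-3.74,4.02) (-4.59,-1.78) (-3.57,-9.59) (-0.45,-12.93) (11.59,-1.70)

t = z/height = 7/7 = 1
s = 1 + (scale-1)·z/height = 1 + (1.83-1)·7/7 = 1.830000
θ = twist·z/height = 313°·7/7 = 313.0000° = 5.462881 rad
cos θ = 0.681998, sin θ = -0.731354 (intermediates below are computed at full precision and shown rounded to 5 d.p.)
v1: (-4.5,3) → rotate → (-0.87493,5.33709) → ×s → (-1.60112,9.76687) → (-1.60,9.77)
v2: (-3,0) → rotate → (-2.04600,2.19406) → ×s → (-3.74417,4.01513) → (-3.74,4.02)
v3: (-1,-2.5) → rotate → (-2.51038,-0.97364) → ×s → (-4.59400,-1.78177) → (-4.59,-1.78)
v4: (2.5,-5) → rotate → (-1.95177,-5.23838) → ×s → (-3.57174,-9.58623) → (-3.57,-9.59)
v5: (5,-5) → rotate → (-0.24678,-7.06676) → ×s → (-0.45160,-12.93217) → (-0.45,-12.93)
v6: (5,4) → rotate → (6.33541,-0.92878) → ×s → (11.59379,-1.69966) → (11.59,-1.70)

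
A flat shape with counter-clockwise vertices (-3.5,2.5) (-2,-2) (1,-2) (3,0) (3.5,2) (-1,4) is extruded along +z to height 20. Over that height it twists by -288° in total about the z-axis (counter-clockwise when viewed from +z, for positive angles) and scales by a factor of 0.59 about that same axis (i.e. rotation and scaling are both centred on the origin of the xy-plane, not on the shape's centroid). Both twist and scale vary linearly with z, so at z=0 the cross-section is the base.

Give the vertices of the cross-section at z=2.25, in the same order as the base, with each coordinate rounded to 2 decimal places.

t = z/height = 2.25/20 = 0.1125
s = 1 + (scale-1)·z/height = 1 + (0.59-1)·2.25/20 = 0.953875
θ = twist·z/height = -288°·2.25/20 = -32.4000° = -0.565487 rad
cos θ = 0.844328, sin θ = -0.535827 (intermediates below are computed at full precision and shown rounded to 5 d.p.)
v1: (-3.5,2.5) → rotate → (-1.61558,3.98621) → ×s → (-1.54106,3.80235) → (-1.54,3.80)
v2: (-2,-2) → rotate → (-2.76031,-0.61700) → ×s → (-2.63299,-0.58854) → (-2.63,-0.59)
v3: (1,-2) → rotate → (-0.22733,-2.22448) → ×s → (-0.21684,-2.12188) → (-0.22,-2.12)
v4: (3,0) → rotate → (2.53298,-1.60748) → ×s → (2.41615,-1.53334) → (2.42,-1.53)
v5: (3.5,2) → rotate → (4.02680,-0.18674) → ×s → (3.84107,-0.17812) → (3.84,-0.18)
v6: (-1,4) → rotate → (1.29898,3.91314) → ×s → (1.23906,3.73264) → (1.24,3.73)

Cross-section at z=2.25: (-1.54,3.80) (-2.63,-0.59) (-0.22,-2.12) (2.42,-1.53) (3.84,-0.18) (1.24,3.73)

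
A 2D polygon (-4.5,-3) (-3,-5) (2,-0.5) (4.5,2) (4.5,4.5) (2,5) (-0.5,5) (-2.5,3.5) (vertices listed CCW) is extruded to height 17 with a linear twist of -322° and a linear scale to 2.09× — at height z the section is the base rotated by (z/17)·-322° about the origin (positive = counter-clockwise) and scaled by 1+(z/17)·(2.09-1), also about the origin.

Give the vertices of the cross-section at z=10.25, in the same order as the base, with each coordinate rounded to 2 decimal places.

t = z/height = 10.25/17 = 0.602941
s = 1 + (scale-1)·z/height = 1 + (2.09-1)·10.25/17 = 1.657206
θ = twist·z/height = -322°·10.25/17 = -194.1471° = -3.388505 rad
cos θ = -0.969672, sin θ = 0.244412 (intermediates below are computed at full precision and shown rounded to 5 d.p.)
v1: (-4.5,-3) → rotate → (5.09676,1.80916) → ×s → (8.44638,2.99816) → (8.45,3.00)
v2: (-3,-5) → rotate → (4.13107,4.11512) → ×s → (6.84604,6.81961) → (6.85,6.82)
v3: (2,-0.5) → rotate → (-1.81714,0.97366) → ×s → (-3.01137,1.61355) → (-3.01,1.61)
v4: (4.5,2) → rotate → (-4.85235,-0.83949) → ×s → (-8.04134,-1.39121) → (-8.04,-1.39)
v5: (4.5,4.5) → rotate → (-5.46337,-3.26367) → ×s → (-9.05394,-5.40857) → (-9.05,-5.41)
v6: (2,5) → rotate → (-3.16140,-4.35953) → ×s → (-5.23909,-7.22465) → (-5.24,-7.22)
v7: (-0.5,5) → rotate → (-0.73722,-4.97056) → ×s → (-1.22173,-8.23725) → (-1.22,-8.24)
v8: (-2.5,3.5) → rotate → (1.56874,-4.00488) → ×s → (2.59972,-6.63691) → (2.60,-6.64)

Cross-section at z=10.25: (8.45,3.00) (6.85,6.82) (-3.01,1.61) (-8.04,-1.39) (-9.05,-5.41) (-5.24,-7.22) (-1.22,-8.24) (2.60,-6.64)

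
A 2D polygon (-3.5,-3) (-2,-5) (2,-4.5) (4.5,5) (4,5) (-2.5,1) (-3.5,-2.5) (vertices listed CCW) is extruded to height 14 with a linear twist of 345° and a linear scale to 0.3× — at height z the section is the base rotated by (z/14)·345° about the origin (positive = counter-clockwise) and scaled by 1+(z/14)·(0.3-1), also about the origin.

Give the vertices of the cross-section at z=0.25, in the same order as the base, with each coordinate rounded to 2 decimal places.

t = z/height = 0.25/14 = 0.0178571
s = 1 + (scale-1)·z/height = 1 + (0.3-1)·0.25/14 = 0.987500
θ = twist·z/height = 345°·0.25/14 = 6.1607° = 0.107525 rad
cos θ = 0.994225, sin θ = 0.107318 (intermediates below are computed at full precision and shown rounded to 5 d.p.)
v1: (-3.5,-3) → rotate → (-3.15783,-3.35829) → ×s → (-3.11836,-3.31631) → (-3.12,-3.32)
v2: (-2,-5) → rotate → (-1.45186,-5.18576) → ×s → (-1.43371,-5.12094) → (-1.43,-5.12)
v3: (2,-4.5) → rotate → (2.47138,-4.25938) → ×s → (2.44049,-4.20613) → (2.44,-4.21)
v4: (4.5,5) → rotate → (3.93742,5.45405) → ×s → (3.88821,5.38588) → (3.89,5.39)
v5: (4,5) → rotate → (3.44031,5.40039) → ×s → (3.39731,5.33289) → (3.40,5.33)
v6: (-2.5,1) → rotate → (-2.59288,0.72593) → ×s → (-2.56047,0.71686) → (-2.56,0.72)
v7: (-3.5,-2.5) → rotate → (-3.21149,-2.86117) → ×s → (-3.17135,-2.82541) → (-3.17,-2.83)

Cross-section at z=0.25: (-3.12,-3.32) (-1.43,-5.12) (2.44,-4.21) (3.89,5.39) (3.40,5.33) (-2.56,0.72) (-3.17,-2.83)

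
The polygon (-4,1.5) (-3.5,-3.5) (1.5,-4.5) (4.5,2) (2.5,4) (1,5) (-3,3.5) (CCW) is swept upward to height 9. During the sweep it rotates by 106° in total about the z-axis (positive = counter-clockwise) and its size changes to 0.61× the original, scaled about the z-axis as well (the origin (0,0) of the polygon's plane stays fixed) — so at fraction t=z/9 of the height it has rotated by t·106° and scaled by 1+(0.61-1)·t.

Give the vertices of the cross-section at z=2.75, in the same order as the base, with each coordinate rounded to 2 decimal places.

t = z/height = 2.75/9 = 0.305556
s = 1 + (scale-1)·z/height = 1 + (0.61-1)·2.75/9 = 0.880833
θ = twist·z/height = 106°·2.75/9 = 32.3889° = 0.565293 rad
cos θ = 0.844432, sin θ = 0.535663 (intermediates below are computed at full precision and shown rounded to 5 d.p.)
v1: (-4,1.5) → rotate → (-4.18122,-0.87600) → ×s → (-3.68296,-0.77161) → (-3.68,-0.77)
v2: (-3.5,-3.5) → rotate → (-1.08069,-4.83033) → ×s → (-0.95191,-4.25472) → (-0.95,-4.25)
v3: (1.5,-4.5) → rotate → (3.67713,-2.99645) → ×s → (3.23894,-2.63937) → (3.24,-2.64)
v4: (4.5,2) → rotate → (2.72862,4.09935) → ×s → (2.40346,3.61084) → (2.40,3.61)
v5: (2.5,4) → rotate → (-0.03157,4.71688) → ×s → (-0.02781,4.15479) → (-0.03,4.15)
v6: (1,5) → rotate → (-1.83388,4.75782) → ×s → (-1.61535,4.19085) → (-1.62,4.19)
v7: (-3,3.5) → rotate → (-4.40812,1.34852) → ×s → (-3.88282,1.18782) → (-3.88,1.19)

Cross-section at z=2.75: (-3.68,-0.77) (-0.95,-4.25) (3.24,-2.64) (2.40,3.61) (-0.03,4.15) (-1.62,4.19) (-3.88,1.19)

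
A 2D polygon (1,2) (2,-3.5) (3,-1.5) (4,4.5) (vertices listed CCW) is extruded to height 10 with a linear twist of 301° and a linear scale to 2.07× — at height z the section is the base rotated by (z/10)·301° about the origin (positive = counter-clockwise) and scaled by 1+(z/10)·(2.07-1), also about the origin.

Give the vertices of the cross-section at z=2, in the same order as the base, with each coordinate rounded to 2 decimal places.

t = z/height = 2/10 = 0.2
s = 1 + (scale-1)·z/height = 1 + (2.07-1)·2/10 = 1.214000
θ = twist·z/height = 301°·2/10 = 60.2000° = 1.050688 rad
cos θ = 0.496974, sin θ = 0.867765 (intermediates below are computed at full precision and shown rounded to 5 d.p.)
v1: (1,2) → rotate → (-1.23856,1.86171) → ×s → (-1.50361,2.26012) → (-1.50,2.26)
v2: (2,-3.5) → rotate → (4.03113,-0.00388) → ×s → (4.89379,-0.00471) → (4.89,0.00)
v3: (3,-1.5) → rotate → (2.79257,1.85784) → ×s → (3.39018,2.25541) → (3.39,2.26)
v4: (4,4.5) → rotate → (-1.91705,5.70744) → ×s → (-2.32730,6.92884) → (-2.33,6.93)

Cross-section at z=2: (-1.50,2.26) (4.89,0.00) (3.39,2.26) (-2.33,6.93)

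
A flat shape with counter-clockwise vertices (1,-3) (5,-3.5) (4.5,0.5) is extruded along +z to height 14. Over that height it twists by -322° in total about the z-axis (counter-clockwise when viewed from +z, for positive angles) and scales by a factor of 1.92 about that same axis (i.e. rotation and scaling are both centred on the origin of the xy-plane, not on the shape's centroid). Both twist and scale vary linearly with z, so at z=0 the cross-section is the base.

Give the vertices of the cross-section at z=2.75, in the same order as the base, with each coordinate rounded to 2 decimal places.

Cross-section at z=2.75: (-2.63,-2.65) (-1.03,-7.13) (2.92,-4.48)

t = z/height = 2.75/14 = 0.196429
s = 1 + (scale-1)·z/height = 1 + (1.92-1)·2.75/14 = 1.180714
θ = twist·z/height = -322°·2.75/14 = -63.2500° = -1.103921 rad
cos θ = 0.450098, sin θ = -0.892979 (intermediates below are computed at full precision and shown rounded to 5 d.p.)
v1: (1,-3) → rotate → (-2.22884,-2.24327) → ×s → (-2.63162,-2.64867) → (-2.63,-2.65)
v2: (5,-3.5) → rotate → (-0.87493,-6.04024) → ×s → (-1.03305,-7.13180) → (-1.03,-7.13)
v3: (4.5,0.5) → rotate → (2.47193,-3.79336) → ×s → (2.91865,-4.47887) → (2.92,-4.48)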